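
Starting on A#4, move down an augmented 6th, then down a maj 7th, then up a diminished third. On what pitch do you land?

Fbb3

A#4 down an augmented sixth → C4 (10 semitones).
A major seventh down from C4 is Db3.
Db3 up a diminished third → Fbb3 (2 semitones).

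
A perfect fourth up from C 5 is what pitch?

F 5

Four letter names up from C: F.
Moving 5 semitones up from C5 (the size of a perfect fourth) reaches F5.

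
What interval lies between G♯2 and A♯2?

major 2nd

G to A spans two letter names (G-A): a second.
Counting semitones, G#2→A#2 is 2, which is the major second.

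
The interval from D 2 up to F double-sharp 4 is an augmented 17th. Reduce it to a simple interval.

Take out 2 octaves (14 from the number): 17 − 14 = 3.
That makes an augmented seventeenth a compound augmented third — 2 octaves plus an augmented third.

augmented third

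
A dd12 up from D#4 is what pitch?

Ab5

Counting five letter names plus an octave up from D lands on A.
Moving 17 semitones up from D#4 (the size of a doubly diminished twelfth) reaches Ab5.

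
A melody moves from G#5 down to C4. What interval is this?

Descending from G#5 to C4 is the same interval as ascending C4 to G#5.
C to G spans five letter names (C-D-E-F-G), plus an octave: a twelfth.
The perfect twelfth is 19 semitones; here we have 20, one semitone wider: augmented.
(Equivalently, a compound augmented fifth: an augmented fifth plus an octave.)

A12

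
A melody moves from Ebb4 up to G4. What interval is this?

augmented 3rd

E to G spans three letter names (E-F-G): a third.
The major third is 4 semitones; here we have 5, one semitone wider: augmented.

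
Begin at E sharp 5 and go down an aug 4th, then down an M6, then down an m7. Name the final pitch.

E 3

An augmented fourth down from E#5 is B4.
Down a major sixth from B4: D4 (9 semitones down).
Down a minor seventh from D4: E3 (10 semitones down).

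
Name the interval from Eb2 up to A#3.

AA11

E to A spans four letter names (E-F-G-A), plus an octave, so the interval is some kind of eleventh.
The perfect eleventh is 17 semitones; here we have 19, two semitones wider: doubly augmented.
(Equivalently, a compound doubly augmented fourth: a doubly augmented fourth plus an octave.)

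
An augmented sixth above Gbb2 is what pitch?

Eb3

Counting six letter names up from G lands on E.
Moving 10 semitones up from Gbb2 (the size of an augmented sixth) reaches Eb3.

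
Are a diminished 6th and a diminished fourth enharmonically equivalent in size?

No

A diminished sixth spans 7 semitones; a diminished fourth spans 4 semitones. They differ by 3.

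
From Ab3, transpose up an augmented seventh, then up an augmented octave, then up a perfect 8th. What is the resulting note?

G##6

Up an augmented seventh from Ab3: G#4 (12 semitones up).
Up an augmented octave from G#4: G##5 (13 semitones up).
A perfect octave up from G##5 is G##6.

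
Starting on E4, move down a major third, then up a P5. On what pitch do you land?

G4

E4 down a major third → C4 (4 semitones).
Up a perfect fifth from C4: G4 (7 semitones up).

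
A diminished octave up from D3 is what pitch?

Db4

The letter stays D (same as the start), shifted an octave up.
A diminished octave spans 11 semitones, so from D3 the target pitch is Db4.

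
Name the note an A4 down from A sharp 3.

E 3

Four letter names down from A: E.
Moving 6 semitones down from A#3 (the size of an augmented fourth) reaches E3.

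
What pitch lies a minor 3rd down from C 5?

Three letter names down from C: A.
A minor third is 3 semitones; 3 semitones down from C5 gives A4.

A 4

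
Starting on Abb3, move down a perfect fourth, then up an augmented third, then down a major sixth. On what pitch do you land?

Bb2

A perfect fourth down from Abb3 is Ebb3.
Ebb3 up an augmented third → G3 (5 semitones).
A major sixth down from G3 is Bb2.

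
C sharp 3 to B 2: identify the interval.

Descending from C#3 to B2 is the same interval as ascending B2 to C#3.
B to C spans two letter names (B-C): a second.
Counting semitones, B2→C#3 is 2, which is the major second.

major second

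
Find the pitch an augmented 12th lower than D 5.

The twelfth's letter: D down five letter names plus an octave → G.
Moving 20 semitones down from D5 (the size of an augmented twelfth) reaches Gb3.

G-flat 3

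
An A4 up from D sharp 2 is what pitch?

Four letter names up from D: G.
An augmented fourth is 6 semitones; 6 semitones up from D#2 gives G##2.

G double-sharp 2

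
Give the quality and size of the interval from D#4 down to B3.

M3

Descending from D#4 to B3 is the same interval as ascending B3 to D#4.
B to D spans three letter names (B-C-D), so the interval is some kind of third.
Counting semitones, B3→D#4 is 4, which is the major third.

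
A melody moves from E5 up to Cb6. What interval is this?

E to C spans six letter names (E-F-G-A-B-C), so the interval is some kind of sixth.
A major sixth would be 9 semitones; E5 to Cb6 is 7, two semitones narrower, so the interval is diminished.

diminished sixth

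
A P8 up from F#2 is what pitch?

The letter stays F (same as the start), shifted an octave up.
A perfect octave spans 12 semitones, so from F#2 the target pitch is F#3.

F#3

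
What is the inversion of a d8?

The rule of nine gives the new number: 9 − 8 = 1, so an octave becomes a unison.
And diminished becomes augmented under inversion, so we get an augmented unison.

augmented 1st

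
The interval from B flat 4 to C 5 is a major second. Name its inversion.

The rule of nine gives the new number: 9 − 2 = 7, so a second becomes a seventh.
And major becomes minor under inversion, so we get a minor seventh.

m7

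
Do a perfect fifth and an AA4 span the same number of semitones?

Yes

A perfect fifth = 7 semitones = a doubly augmented fourth; enharmonically equal.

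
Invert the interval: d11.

augmented 5th

First reduce the compound diminished eleventh to its simple form, a diminished fourth.
The rule of nine gives the new number: 9 − 4 = 5, so a fourth becomes a fifth.
And diminished becomes augmented under inversion, so we get an augmented fifth.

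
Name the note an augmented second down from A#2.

Counting two letter names down from A lands on G.
An augmented second is 3 semitones; 3 semitones down from A#2 gives G2.

G2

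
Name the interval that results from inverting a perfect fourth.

perfect fifth

Inverted interval numbers add to nine, so a fourth pairs with a fifth (4 + 5 = 9).
And perfect stays perfect under inversion, so we get a perfect fifth.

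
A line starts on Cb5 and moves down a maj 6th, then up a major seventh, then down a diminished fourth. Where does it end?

A4

Down a major sixth from Cb5: Ebb4 (9 semitones down).
Ebb4 up a major seventh → Db5 (11 semitones).
Down a diminished fourth from Db5: A4 (4 semitones down).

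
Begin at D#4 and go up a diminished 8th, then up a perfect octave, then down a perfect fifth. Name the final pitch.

Up a diminished octave from D#4: D5 (11 semitones up).
A perfect octave up from D5 is D6.
A perfect fifth down from D6 is G5.

G5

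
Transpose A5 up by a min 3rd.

Three letter names up from A: C.
Moving 3 semitones up from A5 (the size of a minor third) reaches C6.

C6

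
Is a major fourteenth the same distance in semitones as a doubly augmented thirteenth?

Both span 23 semitones: a major fourteenth and a doubly augmented thirteenth are the same chromatic distance.

Yes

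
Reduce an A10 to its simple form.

Subtracting seven from the interval number removes an octave: 10 − 7 = 3.
So an augmented tenth is an octave plus an augmented third. The quality is unchanged.

augmented 3rd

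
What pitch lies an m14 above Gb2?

The fourteenth's letter: G up seven letter names plus an octave → F.
A minor fourteenth spans 22 semitones, so from Gb2 the target pitch is Fb4.

Fb4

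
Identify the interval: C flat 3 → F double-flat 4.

d11

C to F spans four letter names (C-D-E-F), plus an octave: an eleventh.
Cb3 to Fbb4 spans 16 semitones — one semitone narrower than the perfect eleventh (17) — giving a diminished eleventh.
(Equivalently, a compound diminished fourth: a diminished fourth plus an octave.)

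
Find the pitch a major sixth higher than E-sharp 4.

C-double-sharp 5

The sixth takes the letter from E up to C.
A major sixth spans 9 semitones, so from E#4 the target pitch is C##5.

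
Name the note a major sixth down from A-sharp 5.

Six letter names down from A: C.
A major sixth spans 9 semitones, so from A#5 the target pitch is C#5.

C-sharp 5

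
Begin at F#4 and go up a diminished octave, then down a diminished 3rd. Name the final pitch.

D#5

A diminished octave up from F#4 is F5.
F5 down a diminished third → D#5 (2 semitones).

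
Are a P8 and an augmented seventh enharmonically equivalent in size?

Yes

Both span 12 semitones: a perfect octave and an augmented seventh are the same chromatic distance.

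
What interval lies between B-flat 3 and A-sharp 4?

B to A spans seven letter names (B-C-D-E-F-G-A): a seventh.
Bb3 to A#4 spans 12 semitones — one semitone wider than the major seventh (11) — giving an augmented seventh.

augmented seventh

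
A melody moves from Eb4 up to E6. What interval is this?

E to E is the same letter name, plus 2 octaves — that makes it a fifteenth of some quality.
Eb4 to E6 spans 25 semitones — one semitone wider than the perfect fifteenth (24) — giving an augmented fifteenth.
(Equivalently, a compound augmented octave: an augmented octave plus an octave.)

augmented fifteenth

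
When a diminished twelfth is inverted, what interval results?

A4

First reduce the compound diminished twelfth to its simple form, a diminished fifth.
Inverted interval numbers add to nine, so a fifth pairs with a fourth (5 + 4 = 9).
Quality inverts too: diminished becomes augmented. That makes the inversion an augmented fourth.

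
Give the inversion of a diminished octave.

A1

Interval numbers invert to sum to nine: 8 + 1 = 9, so an octave inverts to a unison.
Quality inverts too: diminished becomes augmented. That makes the inversion an augmented unison.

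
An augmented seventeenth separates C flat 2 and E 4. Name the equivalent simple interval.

Subtracting seven from the interval number removes an octave: 17 − 14 = 3.
So an augmented seventeenth is 2 octaves plus an augmented third. The quality is unchanged.

augmented third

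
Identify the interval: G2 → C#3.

augmented fourth

G to C spans four letter names (G-A-B-C) — that makes it a fourth of some quality.
The perfect fourth is 5 semitones; here we have 6, one semitone wider: augmented.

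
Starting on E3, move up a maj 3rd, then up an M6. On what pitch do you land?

E3 up a major third → G#3 (4 semitones).
G#3 up a major sixth → E#4 (9 semitones).

E#4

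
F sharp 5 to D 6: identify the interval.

F to D spans six letter names (F-G-A-B-C-D) — that makes it a sixth of some quality.
A major sixth would be 9 semitones, but F#5 to D6 is 8 — one semitone narrower, making it a minor sixth.

m6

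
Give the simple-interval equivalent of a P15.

Subtracting seven from the interval number removes an octave: 15 − 7 = 8.
So a perfect fifteenth is an octave plus a perfect octave. The quality is unchanged.

P8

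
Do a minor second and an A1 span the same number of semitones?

Yes

Both span 1 semitone: a minor second and an augmented unison are the same chromatic distance.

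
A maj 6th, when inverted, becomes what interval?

minor 3rd

Interval numbers invert to sum to nine: 6 + 3 = 9, so a sixth inverts to a third.
Quality inverts too: major becomes minor. That makes the inversion a minor third.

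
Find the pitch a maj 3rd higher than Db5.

The third takes the letter from D up to F.
Moving 4 semitones up from Db5 (the size of a major third) reaches F5.

F5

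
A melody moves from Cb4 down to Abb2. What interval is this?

Descending from Cb4 to Abb2 is the same interval as ascending Abb2 to Cb4.
A to C spans three letter names (A-B-C), plus an octave, so the interval is some kind of tenth.
The major tenth spans 16 semitones, and Abb2 to Cb4 is exactly 16 semitones — so this is a major tenth.
(Equivalently, a compound major third: a major third plus an octave.)

major tenth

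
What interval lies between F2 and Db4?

F to D spans six letter names (F-G-A-B-C-D), plus an octave — that makes it a thirteenth of some quality.
At 20 semitones, F2→Db4 falls one short of a major thirteenth: minor.
(Equivalently, a compound minor sixth: a minor sixth plus an octave.)

minor 13th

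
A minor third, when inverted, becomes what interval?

The rule of nine gives the new number: 9 − 3 = 6, so a third becomes a sixth.
And minor becomes major under inversion, so we get a major sixth.

M6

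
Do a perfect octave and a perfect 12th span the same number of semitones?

A perfect octave is 12 semitones but a perfect twelfth is 19 semitones — different sizes.

No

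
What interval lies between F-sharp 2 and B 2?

P4

F to B spans four letter names (F-G-A-B) — that makes it a fourth of some quality.
F#2 to B2 is 5 semitones, matching the perfect fourth exactly, so the quality is perfect.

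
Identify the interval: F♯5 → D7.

minor thirteenth

F to D spans six letter names (F-G-A-B-C-D), plus an octave: a thirteenth.
F#5 to D7 is 20 semitones, a half step short of the major thirteenth (21), so this is minor.
(Equivalently, a compound minor sixth: a minor sixth plus an octave.)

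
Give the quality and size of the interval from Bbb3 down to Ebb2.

Descending from Bbb3 to Ebb2 is the same interval as ascending Ebb2 to Bbb3.
E to B spans five letter names (E-F-G-A-B), plus an octave: a twelfth.
Ebb2 to Bbb3 is 19 semitones, matching the perfect twelfth exactly, so the quality is perfect.
(Equivalently, a compound perfect fifth: a perfect fifth plus an octave.)

perfect 12th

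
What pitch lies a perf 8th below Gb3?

The letter stays G (same as the start), shifted an octave down.
Moving 12 semitones down from Gb3 (the size of a perfect octave) reaches Gb2.

Gb2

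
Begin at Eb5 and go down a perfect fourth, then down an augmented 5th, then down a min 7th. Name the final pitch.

Down a perfect fourth from Eb5: Bb4 (5 semitones down).
Down an augmented fifth from Bb4: Ebb4 (8 semitones down).
Down a minor seventh from Ebb4: Fb3 (10 semitones down).

Fb3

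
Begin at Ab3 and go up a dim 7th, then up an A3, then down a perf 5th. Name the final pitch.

Up a diminished seventh from Ab3: Gbb4 (9 semitones up).
Gbb4 up an augmented third → Bb4 (5 semitones).
Bb4 down a perfect fifth → Eb4 (7 semitones).

Eb4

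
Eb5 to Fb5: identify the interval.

minor 2nd

E to F spans two letter names (E-F) — that makes it a second of some quality.
At 1 semitone, Eb5→Fb5 falls one short of a major second: minor.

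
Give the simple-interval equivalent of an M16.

M2

Take out 2 octaves (14 from the number): 16 − 14 = 2.
So a major sixteenth is 2 octaves plus a major second. The quality is unchanged.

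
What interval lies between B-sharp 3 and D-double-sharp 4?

major third

B to D spans three letter names (B-C-D), so the interval is some kind of third.
Counting semitones, B#3→D##4 is 4, which is the major third.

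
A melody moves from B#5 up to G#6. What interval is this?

B to G spans six letter names (B-C-D-E-F-G), so the interval is some kind of sixth.
At 8 semitones, B#5→G#6 falls one short of a major sixth: minor.

minor sixth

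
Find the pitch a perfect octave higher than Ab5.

Ab6

The letter stays A (same as the start), shifted an octave up.
A perfect octave is 12 semitones; 12 semitones up from Ab5 gives Ab6.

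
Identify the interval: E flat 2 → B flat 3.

E to B spans five letter names (E-F-G-A-B), plus an octave — that makes it a twelfth of some quality.
Counting semitones, Eb2→Bb3 is 19, which is the perfect twelfth.
(Equivalently, a compound perfect fifth: a perfect fifth plus an octave.)

perfect twelfth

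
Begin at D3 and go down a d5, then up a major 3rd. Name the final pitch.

B#2

A diminished fifth down from D3 is G#2.
A major third up from G#2 is B#2.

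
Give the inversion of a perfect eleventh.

P5

First reduce the compound perfect eleventh to its simple form, a perfect fourth.
Inverted interval numbers add to nine, so a fourth pairs with a fifth (4 + 5 = 9).
And perfect stays perfect under inversion, so we get a perfect fifth.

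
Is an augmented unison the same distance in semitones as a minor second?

Both span 1 semitone: an augmented unison and a minor second are the same chromatic distance.

Yes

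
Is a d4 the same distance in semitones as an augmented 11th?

No

4 semitones (diminished fourth) vs 18 semitones (augmented eleventh): not equal.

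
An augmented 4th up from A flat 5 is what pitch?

D 6

Four letter names up from A: D.
An augmented fourth spans 6 semitones, so from Ab5 the target pitch is D6.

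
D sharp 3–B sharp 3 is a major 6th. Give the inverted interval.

Inverted interval numbers add to nine, so a sixth pairs with a third (6 + 3 = 9).
Quality inverts too: major becomes minor. That makes the inversion a minor third.

minor third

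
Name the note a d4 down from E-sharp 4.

B-double-sharp 3

The fourth takes the letter from E down to B.
A diminished fourth spans 4 semitones, so from E#4 the target pitch is B##3.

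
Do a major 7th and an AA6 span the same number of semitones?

Yes

Both span 11 semitones: a major seventh and a doubly augmented sixth are the same chromatic distance.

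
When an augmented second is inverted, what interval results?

diminished seventh

Interval numbers invert to sum to nine: 2 + 7 = 9, so a second inverts to a seventh.
The quality also flips — augmented becomes diminished — giving a diminished seventh.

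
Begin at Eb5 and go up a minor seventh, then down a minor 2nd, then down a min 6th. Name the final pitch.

A minor seventh up from Eb5 is Db6.
Down a minor second from Db6: C6 (1 semitone down).
A minor sixth down from C6 is E5.

E5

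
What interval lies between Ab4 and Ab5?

A to A is the same letter name, plus an octave — that makes it an octave of some quality.
The perfect octave spans 12 semitones, and Ab4 to Ab5 is exactly 12 semitones — so this is a perfect octave.

perfect octave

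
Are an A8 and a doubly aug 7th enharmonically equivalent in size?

Yes

Both span 13 semitones: an augmented octave and a doubly augmented seventh are the same chromatic distance.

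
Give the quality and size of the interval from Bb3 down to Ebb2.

Descending from Bb3 to Ebb2 is the same interval as ascending Ebb2 to Bb3.
E to B spans five letter names (E-F-G-A-B), plus an octave, so the interval is some kind of twelfth.
The perfect twelfth is 19 semitones; here we have 20, one semitone wider: augmented.
(Equivalently, a compound augmented fifth: an augmented fifth plus an octave.)

A12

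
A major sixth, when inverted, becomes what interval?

minor third

Inverted interval numbers add to nine, so a sixth pairs with a third (6 + 3 = 9).
Quality inverts too: major becomes minor. That makes the inversion a minor third.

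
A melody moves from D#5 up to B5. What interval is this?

minor sixth

D to B spans six letter names (D-E-F-G-A-B) — that makes it a sixth of some quality.
At 8 semitones, D#5→B5 falls one short of a major sixth: minor.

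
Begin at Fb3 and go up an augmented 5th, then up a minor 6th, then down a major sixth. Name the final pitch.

Cb4

Fb3 up an augmented fifth → C4 (8 semitones).
A minor sixth up from C4 is Ab4.
Down a major sixth from Ab4: Cb4 (9 semitones down).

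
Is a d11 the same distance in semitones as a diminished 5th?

A diminished eleventh spans 16 semitones; a diminished fifth spans 6 semitones. They differ by 10.

No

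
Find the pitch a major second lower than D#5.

C#5

The second takes the letter from D down to C.
A major second spans 2 semitones, so from D#5 the target pitch is C#5.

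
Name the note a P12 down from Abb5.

Five letters down from A (plus an octave) reaches D.
Moving 19 semitones down from Abb5 (the size of a perfect twelfth) reaches Dbb4.

Dbb4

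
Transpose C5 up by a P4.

Counting four letter names up from C lands on F.
A perfect fourth is 5 semitones; 5 semitones up from C5 gives F5.

F5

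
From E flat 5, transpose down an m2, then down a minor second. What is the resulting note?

C sharp 5

Down a minor second from Eb5: D5 (1 semitone down).
A minor second down from D5 is C#5.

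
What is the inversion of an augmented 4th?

diminished fifth

Interval numbers invert to sum to nine: 4 + 5 = 9, so a fourth inverts to a fifth.
And augmented becomes diminished under inversion, so we get a diminished fifth.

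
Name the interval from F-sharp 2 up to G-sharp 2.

major 2nd

F to G spans two letter names (F-G), so the interval is some kind of second.
The major second spans 2 semitones, and F#2 to G#2 is exactly 2 semitones — so this is a major second.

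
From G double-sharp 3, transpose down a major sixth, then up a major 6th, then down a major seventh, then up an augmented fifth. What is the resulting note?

Down a major sixth from G##3: B#2 (9 semitones down).
A major sixth up from B#2 is G##3.
G##3 down a major seventh → A#2 (11 semitones).
An augmented fifth up from A#2 is E##3.

E double-sharp 3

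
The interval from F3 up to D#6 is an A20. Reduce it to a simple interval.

A6

Take out 2 octaves (14 from the number): 20 − 14 = 6.
Quality carries through unchanged, so the simple form is an augmented sixth.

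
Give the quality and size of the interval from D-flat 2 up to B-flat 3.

D to B spans six letter names (D-E-F-G-A-B), plus an octave, so the interval is some kind of thirteenth.
Counting semitones, Db2→Bb3 is 21, which is the major thirteenth.
(Equivalently, a compound major sixth: a major sixth plus an octave.)

major thirteenth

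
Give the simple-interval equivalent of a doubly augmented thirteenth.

Subtracting seven from the interval number removes an octave: 13 − 7 = 6.
Quality carries through unchanged, so the simple form is a doubly augmented sixth.

doubly augmented sixth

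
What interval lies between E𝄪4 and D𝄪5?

E to D spans seven letter names (E-F-G-A-B-C-D) — that makes it a seventh of some quality.
A major seventh would be 11 semitones, but E##4 to D##5 is 10 — one semitone narrower, making it a minor seventh.

minor 7th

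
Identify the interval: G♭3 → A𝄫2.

Descending from Gb3 to Abb2 is the same interval as ascending Abb2 to Gb3.
A to G spans seven letter names (A-B-C-D-E-F-G) — that makes it a seventh of some quality.
The major seventh spans 11 semitones, and Abb2 to Gb3 is exactly 11 semitones — so this is a major seventh.

major seventh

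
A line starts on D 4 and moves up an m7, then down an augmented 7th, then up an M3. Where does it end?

F flat 4

A minor seventh up from D4 is C5.
C5 down an augmented seventh → Dbb4 (12 semitones).
Dbb4 up a major third → Fb4 (4 semitones).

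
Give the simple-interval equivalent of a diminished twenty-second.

diminished 8th

Take out 2 octaves (14 from the number): 22 − 14 = 8.
So a diminished twenty-second is 2 octaves plus a diminished octave. The quality is unchanged.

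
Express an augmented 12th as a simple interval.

augmented 5th

Subtracting seven from the interval number removes an octave: 12 − 7 = 5.
That makes an augmented twelfth a compound augmented fifth — an octave plus an augmented fifth.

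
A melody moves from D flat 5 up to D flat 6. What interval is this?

perfect octave

D to D is the same letter name, plus an octave — that makes it an octave of some quality.
Db5 to Db6 is 12 semitones, matching the perfect octave exactly, so the quality is perfect.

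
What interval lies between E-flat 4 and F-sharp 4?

E to F spans two letter names (E-F): a second.
The major second is 2 semitones; here we have 3, one semitone wider: augmented.

A2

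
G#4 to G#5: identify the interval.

G to G is the same letter name, plus an octave — that makes it an octave of some quality.
The perfect octave spans 12 semitones, and G#4 to G#5 is exactly 12 semitones — so this is a perfect octave.

P8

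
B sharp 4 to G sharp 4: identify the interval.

major 3rd

Descending from B#4 to G#4 is the same interval as ascending G#4 to B#4.
G to B spans three letter names (G-A-B) — that makes it a third of some quality.
The major third spans 4 semitones, and G#4 to B#4 is exactly 4 semitones — so this is a major third.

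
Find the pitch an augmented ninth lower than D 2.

C-flat 1

The ninth's letter: D down two letter names plus an octave → C.
Moving 15 semitones down from D2 (the size of an augmented ninth) reaches Cb1.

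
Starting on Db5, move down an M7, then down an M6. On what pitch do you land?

Db5 down a major seventh → Ebb4 (11 semitones).
Ebb4 down a major sixth → Gbb3 (9 semitones).

Gbb3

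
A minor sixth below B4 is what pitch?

The sixth takes the letter from B down to D.
A minor sixth is 8 semitones; 8 semitones down from B4 gives D#4.

D#4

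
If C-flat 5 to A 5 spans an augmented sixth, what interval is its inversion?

diminished 3rd

The rule of nine gives the new number: 9 − 6 = 3, so a sixth becomes a third.
The quality also flips — augmented becomes diminished — giving a diminished third.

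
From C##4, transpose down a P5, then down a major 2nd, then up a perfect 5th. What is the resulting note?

A perfect fifth down from C##4 is F##3.
A major second down from F##3 is E#3.
Up a perfect fifth from E#3: B#3 (7 semitones up).

B#3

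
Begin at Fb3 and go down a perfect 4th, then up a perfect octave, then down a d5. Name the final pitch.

F3

Down a perfect fourth from Fb3: Cb3 (5 semitones down).
Up a perfect octave from Cb3: Cb4 (12 semitones up).
Down a diminished fifth from Cb4: F3 (6 semitones down).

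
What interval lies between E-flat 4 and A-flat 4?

perfect fourth

E to A spans four letter names (E-F-G-A) — that makes it a fourth of some quality.
Eb4 to Ab4 is 5 semitones, matching the perfect fourth exactly, so the quality is perfect.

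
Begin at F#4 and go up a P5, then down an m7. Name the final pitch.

Up a perfect fifth from F#4: C#5 (7 semitones up).
C#5 down a minor seventh → D#4 (10 semitones).

D#4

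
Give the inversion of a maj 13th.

First reduce the compound major thirteenth to its simple form, a major sixth.
Interval numbers invert to sum to nine: 6 + 3 = 9, so a sixth inverts to a third.
The quality also flips — major becomes minor — giving a minor third.

m3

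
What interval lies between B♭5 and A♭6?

B to A spans seven letter names (B-C-D-E-F-G-A): a seventh.
A major seventh would be 11 semitones, but Bb5 to Ab6 is 10 — one semitone narrower, making it a minor seventh.

minor 7th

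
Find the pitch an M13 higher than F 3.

Six letters up from F (plus an octave) reaches D.
Moving 21 semitones up from F3 (the size of a major thirteenth) reaches D5.

D 5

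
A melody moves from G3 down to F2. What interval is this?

M9

Descending from G3 to F2 is the same interval as ascending F2 to G3.
F to G spans two letter names (F-G), plus an octave: a ninth.
The major ninth spans 14 semitones, and F2 to G3 is exactly 14 semitones — so this is a major ninth.
(Equivalently, a compound major second: a major second plus an octave.)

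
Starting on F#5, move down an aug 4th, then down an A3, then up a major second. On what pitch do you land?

Bbb4

An augmented fourth down from F#5 is C5.
An augmented third down from C5 is Abb4.
Up a major second from Abb4: Bbb4 (2 semitones up).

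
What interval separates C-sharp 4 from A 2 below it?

Descending from C#4 to A2 is the same interval as ascending A2 to C#4.
A to C spans three letter names (A-B-C), plus an octave — that makes it a tenth of some quality.
Counting semitones, A2→C#4 is 16, which is the major tenth.
(Equivalently, a compound major third: a major third plus an octave.)

M10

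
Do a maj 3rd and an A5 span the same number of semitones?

No

4 semitones (major third) vs 8 semitones (augmented fifth): not equal.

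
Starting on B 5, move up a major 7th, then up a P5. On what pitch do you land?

A major seventh up from B5 is A#6.
A#6 up a perfect fifth → E#7 (7 semitones).

E sharp 7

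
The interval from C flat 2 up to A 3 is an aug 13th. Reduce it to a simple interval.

Subtracting seven from the interval number removes an octave: 13 − 7 = 6.
That makes an augmented thirteenth a compound augmented sixth — an octave plus an augmented sixth.

augmented 6th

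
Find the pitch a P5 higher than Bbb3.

Fb4

The fifth takes the letter from B up to F.
A perfect fifth is 7 semitones; 7 semitones up from Bbb3 gives Fb4.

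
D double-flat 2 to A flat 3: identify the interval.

augmented 12th

D to A spans five letter names (D-E-F-G-A), plus an octave, so the interval is some kind of twelfth.
The perfect twelfth is 19 semitones; here we have 20, one semitone wider: augmented.
(Equivalently, a compound augmented fifth: an augmented fifth plus an octave.)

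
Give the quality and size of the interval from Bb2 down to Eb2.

Descending from Bb2 to Eb2 is the same interval as ascending Eb2 to Bb2.
E to B spans five letter names (E-F-G-A-B), so the interval is some kind of fifth.
Counting semitones, Eb2→Bb2 is 7, which is the perfect fifth.

P5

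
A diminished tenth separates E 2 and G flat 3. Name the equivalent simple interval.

Take out an octave (7 from the number): 10 − 7 = 3.
Quality carries through unchanged, so the simple form is a diminished third.

diminished 3rd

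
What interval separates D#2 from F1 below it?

A6

Descending from D#2 to F1 is the same interval as ascending F1 to D#2.
F to D spans six letter names (F-G-A-B-C-D) — that makes it a sixth of some quality.
A major sixth would be 9 semitones; F1 to D#2 is 10, one semitone wider, so the interval is augmented.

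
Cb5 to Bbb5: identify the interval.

minor seventh

C to B spans seven letter names (C-D-E-F-G-A-B) — that makes it a seventh of some quality.
Cb5 to Bbb5 is 10 semitones, a half step short of the major seventh (11), so this is minor.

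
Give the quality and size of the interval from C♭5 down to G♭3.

Descending from Cb5 to Gb3 is the same interval as ascending Gb3 to Cb5.
G to C spans four letter names (G-A-B-C), plus an octave, so the interval is some kind of eleventh.
Gb3 to Cb5 is 17 semitones, matching the perfect eleventh exactly, so the quality is perfect.
(Equivalently, a compound perfect fourth: a perfect fourth plus an octave.)

P11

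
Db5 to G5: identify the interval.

D to G spans four letter names (D-E-F-G) — that makes it a fourth of some quality.
The perfect fourth is 5 semitones; here we have 6, one semitone wider: augmented.

A4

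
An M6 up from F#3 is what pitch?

D#4

Six letter names up from F: D.
A major sixth spans 9 semitones, so from F#3 the target pitch is D#4.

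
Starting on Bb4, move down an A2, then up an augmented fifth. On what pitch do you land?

Eb5

An augmented second down from Bb4 is Abb4.
An augmented fifth up from Abb4 is Eb5.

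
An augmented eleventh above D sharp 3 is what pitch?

The eleventh's letter: D up four letter names plus an octave → G.
Moving 18 semitones up from D#3 (the size of an augmented eleventh) reaches G##4.

G double-sharp 4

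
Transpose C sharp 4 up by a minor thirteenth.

A 5

Six letters up from C (plus an octave) reaches A.
Moving 20 semitones up from C#4 (the size of a minor thirteenth) reaches A5.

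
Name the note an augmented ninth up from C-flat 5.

D 6

Counting two letter names plus an octave up from C lands on D.
Moving 15 semitones up from Cb5 (the size of an augmented ninth) reaches D6.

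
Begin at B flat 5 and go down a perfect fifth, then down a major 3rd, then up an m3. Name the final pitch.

Bb5 down a perfect fifth → Eb5 (7 semitones).
Eb5 down a major third → Cb5 (4 semitones).
Cb5 up a minor third → Ebb5 (3 semitones).

E double-flat 5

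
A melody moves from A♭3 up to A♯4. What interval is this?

A to A is the same letter name, plus an octave: an octave.
The perfect octave is 12 semitones; here we have 14, two semitones wider: doubly augmented.

doubly augmented octave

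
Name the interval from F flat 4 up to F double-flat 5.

diminished octave

F to F is the same letter name, plus an octave: an octave.
Fb4 to Fbb5 spans 11 semitones — one semitone narrower than the perfect octave (12) — giving a diminished octave.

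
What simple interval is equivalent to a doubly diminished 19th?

doubly diminished fifth

Take out 2 octaves (14 from the number): 19 − 14 = 5.
Quality carries through unchanged, so the simple form is a doubly diminished fifth.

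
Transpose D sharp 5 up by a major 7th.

C double-sharp 6

The seventh takes the letter from D up to C.
Moving 11 semitones up from D#5 (the size of a major seventh) reaches C##6.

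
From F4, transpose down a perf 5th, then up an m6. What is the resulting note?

F4 down a perfect fifth → Bb3 (7 semitones).
Up a minor sixth from Bb3: Gb4 (8 semitones up).

Gb4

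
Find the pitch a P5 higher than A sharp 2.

The fifth takes the letter from A up to E.
Moving 7 semitones up from A#2 (the size of a perfect fifth) reaches E#3.

E sharp 3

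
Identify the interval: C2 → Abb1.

augmented third

Descending from C2 to Abb1 is the same interval as ascending Abb1 to C2.
A to C spans three letter names (A-B-C) — that makes it a third of some quality.
A major third would be 4 semitones; Abb1 to C2 is 5, one semitone wider, so the interval is augmented.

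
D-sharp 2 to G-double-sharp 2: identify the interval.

augmented fourth

D to G spans four letter names (D-E-F-G): a fourth.
A perfect fourth would be 5 semitones; D#2 to G##2 is 6, one semitone wider, so the interval is augmented.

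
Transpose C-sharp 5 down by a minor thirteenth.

The thirteenth's letter: C down six letter names plus an octave → E.
A minor thirteenth is 20 semitones; 20 semitones down from C#5 gives E#3.

E-sharp 3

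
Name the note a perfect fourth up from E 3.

Four letter names up from E: A.
A perfect fourth spans 5 semitones, so from E3 the target pitch is A3.

A 3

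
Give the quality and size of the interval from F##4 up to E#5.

F to E spans seven letter names (F-G-A-B-C-D-E), so the interval is some kind of seventh.
F##4 to E#5 is 10 semitones, a half step short of the major seventh (11), so this is minor.

minor 7th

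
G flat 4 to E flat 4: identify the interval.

Descending from Gb4 to Eb4 is the same interval as ascending Eb4 to Gb4.
E to G spans three letter names (E-F-G) — that makes it a third of some quality.
Eb4 to Gb4 is 3 semitones, a half step short of the major third (4), so this is minor.

m3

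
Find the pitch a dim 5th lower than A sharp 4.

D double-sharp 4

The fifth takes the letter from A down to D.
A diminished fifth is 6 semitones; 6 semitones down from A#4 gives D##4.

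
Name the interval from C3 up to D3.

C to D spans two letter names (C-D): a second.
C3 to D3 is 2 semitones, matching the major second exactly, so the quality is major.

major 2nd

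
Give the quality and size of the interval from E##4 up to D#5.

diminished seventh

E to D spans seven letter names (E-F-G-A-B-C-D): a seventh.
A major seventh would be 11 semitones; E##4 to D#5 is 9, two semitones narrower, so the interval is diminished.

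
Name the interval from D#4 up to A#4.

D to A spans five letter names (D-E-F-G-A): a fifth.
D#4 to A#4 is 7 semitones, matching the perfect fifth exactly, so the quality is perfect.

perfect 5th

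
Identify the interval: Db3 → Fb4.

m10

D to F spans three letter names (D-E-F), plus an octave: a tenth.
Db3 to Fb4 is 15 semitones, a half step short of the major tenth (16), so this is minor.
(Equivalently, a compound minor third: a minor third plus an octave.)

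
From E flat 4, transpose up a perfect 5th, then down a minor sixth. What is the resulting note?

A perfect fifth up from Eb4 is Bb4.
Down a minor sixth from Bb4: D4 (8 semitones down).

D 4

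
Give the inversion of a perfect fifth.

Inverted interval numbers add to nine, so a fifth pairs with a fourth (5 + 4 = 9).
And perfect stays perfect under inversion, so we get a perfect fourth.

perfect fourth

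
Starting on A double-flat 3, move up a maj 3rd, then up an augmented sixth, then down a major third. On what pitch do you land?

A major third up from Abb3 is Cb4.
Up an augmented sixth from Cb4: A4 (10 semitones up).
Down a major third from A4: F4 (4 semitones down).

F 4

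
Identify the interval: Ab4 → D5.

A to D spans four letter names (A-B-C-D) — that makes it a fourth of some quality.
The perfect fourth is 5 semitones; here we have 6, one semitone wider: augmented.

A4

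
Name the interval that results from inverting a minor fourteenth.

First reduce the compound minor fourteenth to its simple form, a minor seventh.
The rule of nine gives the new number: 9 − 7 = 2, so a seventh becomes a second.
The quality also flips — minor becomes major — giving a major second.

M2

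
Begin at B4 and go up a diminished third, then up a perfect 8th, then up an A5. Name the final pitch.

A diminished third up from B4 is Db5.
Db5 up a perfect octave → Db6 (12 semitones).
An augmented fifth up from Db6 is A6.

A6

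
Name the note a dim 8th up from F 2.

The letter stays F (same as the start), shifted an octave up.
A diminished octave is 11 semitones; 11 semitones up from F2 gives Fb3.

F-flat 3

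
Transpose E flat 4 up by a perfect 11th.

A flat 5

Four letters up from E (plus an octave) reaches A.
A perfect eleventh spans 17 semitones, so from Eb4 the target pitch is Ab5.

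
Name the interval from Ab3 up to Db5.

P11

A to D spans four letter names (A-B-C-D), plus an octave — that makes it an eleventh of some quality.
Counting semitones, Ab3→Db5 is 17, which is the perfect eleventh.
(Equivalently, a compound perfect fourth: a perfect fourth plus an octave.)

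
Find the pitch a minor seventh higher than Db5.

Counting seven letter names up from D lands on C.
A minor seventh is 10 semitones; 10 semitones up from Db5 gives Cb6.

Cb6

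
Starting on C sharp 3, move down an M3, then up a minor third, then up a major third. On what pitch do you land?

A major third down from C#3 is A2.
A2 up a minor third → C3 (3 semitones).
A major third up from C3 is E3.

E 3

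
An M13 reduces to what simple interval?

M6

Subtracting seven from the interval number removes an octave: 13 − 7 = 6.
Quality carries through unchanged, so the simple form is a major sixth.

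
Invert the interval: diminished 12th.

augmented 4th

First reduce the compound diminished twelfth to its simple form, a diminished fifth.
Interval numbers invert to sum to nine: 5 + 4 = 9, so a fifth inverts to a fourth.
The quality also flips — diminished becomes augmented — giving an augmented fourth.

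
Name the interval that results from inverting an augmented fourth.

d5

Interval numbers invert to sum to nine: 4 + 5 = 9, so a fourth inverts to a fifth.
Quality inverts too: augmented becomes diminished. That makes the inversion a diminished fifth.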